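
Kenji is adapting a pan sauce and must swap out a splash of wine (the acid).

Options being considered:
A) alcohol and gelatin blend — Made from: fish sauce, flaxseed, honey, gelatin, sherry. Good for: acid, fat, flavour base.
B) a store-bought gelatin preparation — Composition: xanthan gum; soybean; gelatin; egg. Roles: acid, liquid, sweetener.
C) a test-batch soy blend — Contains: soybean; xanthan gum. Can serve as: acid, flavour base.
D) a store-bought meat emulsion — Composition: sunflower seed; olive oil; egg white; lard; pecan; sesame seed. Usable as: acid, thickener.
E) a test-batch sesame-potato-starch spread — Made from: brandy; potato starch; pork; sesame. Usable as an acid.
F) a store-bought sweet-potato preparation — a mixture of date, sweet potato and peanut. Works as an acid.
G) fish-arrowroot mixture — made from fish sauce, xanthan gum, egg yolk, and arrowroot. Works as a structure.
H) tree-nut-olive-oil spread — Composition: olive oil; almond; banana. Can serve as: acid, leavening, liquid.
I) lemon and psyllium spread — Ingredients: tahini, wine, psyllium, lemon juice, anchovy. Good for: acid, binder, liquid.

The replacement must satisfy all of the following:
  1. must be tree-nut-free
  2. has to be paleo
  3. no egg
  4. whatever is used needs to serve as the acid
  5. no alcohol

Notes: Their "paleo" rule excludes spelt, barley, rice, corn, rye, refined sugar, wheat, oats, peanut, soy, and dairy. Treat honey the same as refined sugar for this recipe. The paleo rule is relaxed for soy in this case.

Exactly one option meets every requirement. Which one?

C

A: has honey, so not paleo; has sherry, so not alcohol-free — reject
B: has egg, so not egg-free — reject
C: soy is permitted under the paleo carve-out; nothing else excluded — valid
D: has egg white, so not egg-free; has pecan, so not tree-nut-free — out
E: has brandy, so not alcohol-free — out
F: has peanut, so not paleo — no
G: not usable as an acid; has egg yolk, so not egg-free — no
H: has almond, so not tree-nut-free — out
I: has wine, so not alcohol-free — reject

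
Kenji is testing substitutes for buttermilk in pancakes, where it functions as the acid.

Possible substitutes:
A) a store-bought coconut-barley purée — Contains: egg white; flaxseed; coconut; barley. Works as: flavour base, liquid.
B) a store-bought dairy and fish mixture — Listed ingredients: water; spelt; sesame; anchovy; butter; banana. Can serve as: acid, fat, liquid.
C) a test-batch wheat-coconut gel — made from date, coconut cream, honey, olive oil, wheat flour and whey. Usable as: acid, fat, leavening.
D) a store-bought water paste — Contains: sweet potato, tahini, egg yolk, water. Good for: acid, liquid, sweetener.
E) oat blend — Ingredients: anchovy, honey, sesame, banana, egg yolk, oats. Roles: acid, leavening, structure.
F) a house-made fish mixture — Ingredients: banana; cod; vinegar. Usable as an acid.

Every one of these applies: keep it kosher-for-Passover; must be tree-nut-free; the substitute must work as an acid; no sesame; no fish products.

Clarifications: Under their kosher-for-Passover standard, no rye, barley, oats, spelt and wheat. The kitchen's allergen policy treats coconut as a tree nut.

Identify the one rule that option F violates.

usable as an acid: satisfied
kosher-for-Passover: satisfied
fish-free: has cod — fails
tree-nut-free: satisfied
sesame-free: satisfied

fish-free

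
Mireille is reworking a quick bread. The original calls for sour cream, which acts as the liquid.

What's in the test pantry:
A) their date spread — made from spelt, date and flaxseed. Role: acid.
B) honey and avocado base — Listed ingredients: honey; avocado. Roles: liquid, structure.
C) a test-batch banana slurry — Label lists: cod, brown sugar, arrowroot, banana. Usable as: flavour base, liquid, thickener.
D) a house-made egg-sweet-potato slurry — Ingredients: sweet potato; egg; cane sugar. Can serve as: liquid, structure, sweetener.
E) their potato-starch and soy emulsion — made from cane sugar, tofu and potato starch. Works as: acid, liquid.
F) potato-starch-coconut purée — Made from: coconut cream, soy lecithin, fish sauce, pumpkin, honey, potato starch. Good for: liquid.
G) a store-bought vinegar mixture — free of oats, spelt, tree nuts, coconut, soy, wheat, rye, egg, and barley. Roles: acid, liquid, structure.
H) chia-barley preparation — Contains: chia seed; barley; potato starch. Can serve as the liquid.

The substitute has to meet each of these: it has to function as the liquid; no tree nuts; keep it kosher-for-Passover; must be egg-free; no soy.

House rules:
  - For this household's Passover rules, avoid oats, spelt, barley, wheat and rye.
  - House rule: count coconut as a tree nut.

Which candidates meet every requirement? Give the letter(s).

A: not usable as a liquid; has spelt, so not kosher-for-Passover — out
B: tree-nut-free, no egg — OK
C: works as a liquid, no soy, kosher-for-Passover — OK
D: has egg, so not egg-free — reject
E: has tofu, so not soy-free — out
F: has soy lecithin, so not soy-free; has coconut cream, so not tree-nut-free — out
G: nothing on the exclusion list — valid
H: has barley, so not kosher-for-Passover — out

B, C, G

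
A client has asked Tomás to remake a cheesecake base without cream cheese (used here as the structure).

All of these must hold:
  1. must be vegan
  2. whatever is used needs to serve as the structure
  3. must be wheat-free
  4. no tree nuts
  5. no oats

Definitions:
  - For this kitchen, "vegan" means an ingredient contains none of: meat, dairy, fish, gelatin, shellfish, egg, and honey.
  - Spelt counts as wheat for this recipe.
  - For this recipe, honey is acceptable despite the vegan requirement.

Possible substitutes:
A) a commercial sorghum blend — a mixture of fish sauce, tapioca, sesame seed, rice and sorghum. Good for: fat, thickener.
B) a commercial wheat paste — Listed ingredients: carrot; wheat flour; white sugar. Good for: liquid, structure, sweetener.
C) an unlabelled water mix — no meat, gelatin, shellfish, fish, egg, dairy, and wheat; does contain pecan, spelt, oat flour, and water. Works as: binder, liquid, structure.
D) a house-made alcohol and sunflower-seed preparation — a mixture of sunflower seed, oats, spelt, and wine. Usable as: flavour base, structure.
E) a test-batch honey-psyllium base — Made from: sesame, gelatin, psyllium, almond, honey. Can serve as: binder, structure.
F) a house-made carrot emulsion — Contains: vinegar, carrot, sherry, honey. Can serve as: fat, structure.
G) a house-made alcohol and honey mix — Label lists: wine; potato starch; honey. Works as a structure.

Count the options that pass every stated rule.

2

A: not usable as a structure; has fish sauce, so not vegan — out
B: has wheat flour, so not wheat-free — reject
C: has spelt, so not wheat-free; has pecan, so not tree-nut-free (and 1 more) — no
D: has spelt, so not wheat-free; has oats, so not oat-free — no
E: has gelatin, so not vegan; has almond, so not tree-nut-free — out
F: honey is permitted under the vegan carve-out; nothing else excluded — OK
G: honey is permitted under the vegan carve-out; nothing else excluded — OK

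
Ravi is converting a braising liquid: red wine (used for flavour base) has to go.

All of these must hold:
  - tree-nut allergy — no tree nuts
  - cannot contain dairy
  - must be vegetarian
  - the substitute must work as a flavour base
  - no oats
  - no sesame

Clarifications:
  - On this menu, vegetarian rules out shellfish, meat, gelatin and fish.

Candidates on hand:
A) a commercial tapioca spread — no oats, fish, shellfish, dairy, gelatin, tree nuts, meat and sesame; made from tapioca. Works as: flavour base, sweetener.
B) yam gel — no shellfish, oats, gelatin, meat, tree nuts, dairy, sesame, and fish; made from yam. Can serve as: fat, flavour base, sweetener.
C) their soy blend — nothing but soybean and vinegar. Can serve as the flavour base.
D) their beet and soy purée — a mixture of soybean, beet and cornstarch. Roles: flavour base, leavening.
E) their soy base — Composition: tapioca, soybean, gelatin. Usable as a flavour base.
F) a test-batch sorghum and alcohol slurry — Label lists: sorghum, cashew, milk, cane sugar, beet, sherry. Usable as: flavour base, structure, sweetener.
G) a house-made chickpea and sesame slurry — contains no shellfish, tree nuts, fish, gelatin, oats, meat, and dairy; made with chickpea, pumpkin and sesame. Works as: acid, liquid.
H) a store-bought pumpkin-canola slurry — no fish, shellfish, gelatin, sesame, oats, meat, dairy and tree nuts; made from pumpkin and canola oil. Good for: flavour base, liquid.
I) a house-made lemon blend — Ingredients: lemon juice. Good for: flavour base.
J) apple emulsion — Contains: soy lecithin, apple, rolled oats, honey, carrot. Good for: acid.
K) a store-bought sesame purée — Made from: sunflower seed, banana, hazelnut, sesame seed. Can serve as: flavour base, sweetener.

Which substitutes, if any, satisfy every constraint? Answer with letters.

A, B, C, D, H, I

A: every rule checks out — keep
B: no tree nuts, no dairy — keep
C: vegetarian, no oats — valid
D: only cornstarch, soybean and beet; none excluded — keep
E: has gelatin, so not vegetarian — no
F: has milk, so not dairy-free; has cashew, so not tree-nut-free — reject
G: not usable as a flavour base; has sesame, so not sesame-free — reject
H: works as a flavour base, no oats, vegetarian — OK
I: no tree nuts, vegetarian — keep
J: not usable as a flavour base; has rolled oats, so not oat-free — reject
K: has sesame seed, so not sesame-free; has hazelnut, so not tree-nut-free — out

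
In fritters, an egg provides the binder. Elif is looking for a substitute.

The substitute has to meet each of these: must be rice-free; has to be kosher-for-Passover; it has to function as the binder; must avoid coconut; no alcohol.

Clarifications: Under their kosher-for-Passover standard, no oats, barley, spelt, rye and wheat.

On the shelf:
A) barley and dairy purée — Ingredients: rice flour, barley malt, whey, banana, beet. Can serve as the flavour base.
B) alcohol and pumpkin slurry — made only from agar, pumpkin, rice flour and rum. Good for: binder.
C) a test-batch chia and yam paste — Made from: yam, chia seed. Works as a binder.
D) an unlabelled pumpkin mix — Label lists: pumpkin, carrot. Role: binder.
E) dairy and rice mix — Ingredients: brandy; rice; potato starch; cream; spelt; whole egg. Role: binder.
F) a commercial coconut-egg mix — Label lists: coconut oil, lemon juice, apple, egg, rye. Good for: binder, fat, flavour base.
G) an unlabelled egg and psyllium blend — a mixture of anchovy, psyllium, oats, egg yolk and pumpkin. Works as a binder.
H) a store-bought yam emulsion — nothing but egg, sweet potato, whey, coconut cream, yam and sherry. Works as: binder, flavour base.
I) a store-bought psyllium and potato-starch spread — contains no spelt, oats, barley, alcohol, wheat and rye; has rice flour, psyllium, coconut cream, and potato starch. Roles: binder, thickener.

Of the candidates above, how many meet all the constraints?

2

A: not usable as a binder; has barley malt, so not kosher-for-Passover (and 1 more) — out
B: has rum, so not alcohol-free; has rice flour, so not rice-free — no
C: nothing on the exclusion list — keep
D: every rule checks out — valid
E: has spelt, so not kosher-for-Passover; has brandy, so not alcohol-free (and 1 more) — reject
F: has rye, so not kosher-for-Passover; has coconut oil, so not coconut-free — no
G: has oats, so not kosher-for-Passover — reject
H: has sherry, so not alcohol-free; has coconut cream, so not coconut-free — no
I: has rice flour, so not rice-free; has coconut cream, so not coconut-free — reject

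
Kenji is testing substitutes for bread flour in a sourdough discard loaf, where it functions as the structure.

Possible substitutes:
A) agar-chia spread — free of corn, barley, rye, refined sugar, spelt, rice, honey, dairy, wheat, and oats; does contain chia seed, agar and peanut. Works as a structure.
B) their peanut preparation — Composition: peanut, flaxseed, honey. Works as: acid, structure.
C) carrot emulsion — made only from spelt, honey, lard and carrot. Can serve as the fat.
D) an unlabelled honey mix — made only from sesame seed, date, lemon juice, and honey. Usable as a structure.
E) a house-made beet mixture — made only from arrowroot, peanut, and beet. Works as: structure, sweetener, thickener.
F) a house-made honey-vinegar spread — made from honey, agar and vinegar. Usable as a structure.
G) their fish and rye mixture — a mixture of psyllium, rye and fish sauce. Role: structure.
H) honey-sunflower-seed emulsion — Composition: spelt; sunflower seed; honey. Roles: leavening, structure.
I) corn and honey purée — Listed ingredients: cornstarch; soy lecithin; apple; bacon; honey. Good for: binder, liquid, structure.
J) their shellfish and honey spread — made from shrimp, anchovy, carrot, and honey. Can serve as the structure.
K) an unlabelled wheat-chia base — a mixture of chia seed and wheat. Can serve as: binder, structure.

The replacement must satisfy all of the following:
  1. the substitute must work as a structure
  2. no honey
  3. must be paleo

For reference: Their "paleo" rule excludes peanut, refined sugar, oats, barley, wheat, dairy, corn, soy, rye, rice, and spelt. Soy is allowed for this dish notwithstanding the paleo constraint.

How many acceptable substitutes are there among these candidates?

0

A: has peanut, so not paleo — no
B: has peanut, so not paleo; has honey, so not honey-free — no
C: not usable as a structure; has spelt, so not paleo (and 1 more) — no
D: has honey, so not honey-free — no
E: has peanut, so not paleo — reject
F: has honey, so not honey-free — no
G: has rye, so not paleo — no
H: has spelt, so not paleo; has honey, so not honey-free — reject
I: has cornstarch, so not paleo; has honey, so not honey-free — out
J: has honey, so not honey-free — no
K: has wheat, so not paleo — out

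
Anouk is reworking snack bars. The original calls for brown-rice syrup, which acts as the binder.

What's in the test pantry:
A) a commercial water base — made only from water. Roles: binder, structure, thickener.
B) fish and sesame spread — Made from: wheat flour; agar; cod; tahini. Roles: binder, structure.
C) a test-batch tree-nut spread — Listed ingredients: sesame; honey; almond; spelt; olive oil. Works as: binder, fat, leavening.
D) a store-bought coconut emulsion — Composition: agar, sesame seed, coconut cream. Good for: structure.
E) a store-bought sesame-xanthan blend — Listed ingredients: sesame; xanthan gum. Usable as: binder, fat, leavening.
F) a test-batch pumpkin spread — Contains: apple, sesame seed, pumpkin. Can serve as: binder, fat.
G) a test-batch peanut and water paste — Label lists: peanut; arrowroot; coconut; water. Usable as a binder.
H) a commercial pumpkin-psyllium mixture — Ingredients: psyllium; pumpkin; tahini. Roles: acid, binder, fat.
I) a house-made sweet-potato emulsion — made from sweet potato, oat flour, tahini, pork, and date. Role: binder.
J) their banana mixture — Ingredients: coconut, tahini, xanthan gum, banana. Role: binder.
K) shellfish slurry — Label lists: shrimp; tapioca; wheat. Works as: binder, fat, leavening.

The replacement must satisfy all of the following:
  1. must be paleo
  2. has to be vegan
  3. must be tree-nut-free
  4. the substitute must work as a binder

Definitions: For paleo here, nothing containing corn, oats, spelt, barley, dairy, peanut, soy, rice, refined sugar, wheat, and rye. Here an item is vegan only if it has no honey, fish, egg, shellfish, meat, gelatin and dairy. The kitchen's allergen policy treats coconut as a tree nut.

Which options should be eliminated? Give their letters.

B, C, D, G, I, J, K

A: works as a binder, vegan, paleo — keep
B: has wheat flour, so not paleo; has cod, so not vegan — no
C: has spelt, so not paleo; has honey, so not vegan (and 1 more) — reject
D: not usable as a binder; has coconut cream, so not tree-nut-free — out
E: only sesame and xanthan gum; none excluded — OK
F: only sesame seed, pumpkin and apple; none excluded — OK
G: has peanut, so not paleo; has coconut, so not tree-nut-free — no
H: paleo, tree-nut-free — keep
I: has oat flour, so not paleo; has pork, so not vegan — no
J: has coconut, so not tree-nut-free — no
K: has wheat, so not paleo; has shrimp, so not vegan — no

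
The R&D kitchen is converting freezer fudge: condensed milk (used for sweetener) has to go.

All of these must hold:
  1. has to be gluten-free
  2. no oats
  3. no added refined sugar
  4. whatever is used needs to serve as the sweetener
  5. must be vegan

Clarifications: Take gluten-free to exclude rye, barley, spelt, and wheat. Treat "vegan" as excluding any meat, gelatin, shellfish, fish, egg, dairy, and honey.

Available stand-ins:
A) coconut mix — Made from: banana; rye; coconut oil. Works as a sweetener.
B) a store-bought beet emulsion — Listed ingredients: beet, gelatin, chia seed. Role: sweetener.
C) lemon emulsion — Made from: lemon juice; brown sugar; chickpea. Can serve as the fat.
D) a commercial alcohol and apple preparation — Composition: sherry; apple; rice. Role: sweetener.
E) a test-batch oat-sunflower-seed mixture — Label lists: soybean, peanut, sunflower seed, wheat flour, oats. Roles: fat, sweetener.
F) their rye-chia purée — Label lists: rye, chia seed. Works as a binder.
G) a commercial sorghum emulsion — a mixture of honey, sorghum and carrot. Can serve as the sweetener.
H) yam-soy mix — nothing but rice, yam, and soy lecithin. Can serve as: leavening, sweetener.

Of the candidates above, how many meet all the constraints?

2

A: has rye, so not gluten-free — reject
B: has gelatin, so not vegan — reject
C: not usable as a sweetener; has brown sugar, so not no-added-sugar — no
D: every rule checks out — keep
E: has wheat flour, so not gluten-free; has oats, so not oat-free — reject
F: not usable as a sweetener; has rye, so not gluten-free — no
G: has honey, so not vegan — no
H: works as a sweetener, no refined sugar, no oats — keep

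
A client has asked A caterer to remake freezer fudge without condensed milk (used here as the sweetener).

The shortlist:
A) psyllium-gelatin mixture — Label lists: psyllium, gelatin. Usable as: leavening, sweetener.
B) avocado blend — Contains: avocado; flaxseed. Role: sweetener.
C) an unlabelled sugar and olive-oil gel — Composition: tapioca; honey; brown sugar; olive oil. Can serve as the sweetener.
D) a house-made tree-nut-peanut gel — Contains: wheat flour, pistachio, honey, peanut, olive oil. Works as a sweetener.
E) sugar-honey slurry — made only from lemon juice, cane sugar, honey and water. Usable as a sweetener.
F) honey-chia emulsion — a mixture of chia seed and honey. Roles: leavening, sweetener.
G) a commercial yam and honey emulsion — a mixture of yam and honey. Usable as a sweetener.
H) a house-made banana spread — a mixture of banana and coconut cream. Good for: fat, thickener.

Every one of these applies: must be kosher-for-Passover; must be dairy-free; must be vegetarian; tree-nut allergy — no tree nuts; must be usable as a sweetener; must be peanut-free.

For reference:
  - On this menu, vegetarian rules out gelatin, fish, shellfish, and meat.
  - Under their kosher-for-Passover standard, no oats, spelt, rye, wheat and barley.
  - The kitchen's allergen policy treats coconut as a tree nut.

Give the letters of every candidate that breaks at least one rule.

A, D, H

A: has gelatin, so not vegetarian — out
B: works as a sweetener, kosher-for-Passover, tree-nut-free — keep
C: works as a sweetener, vegetarian, no dairy — valid
D: has wheat flour, so not kosher-for-Passover; has pistachio, so not tree-nut-free (and 1 more) — out
E: works as a sweetener, no dairy, vegetarian — keep
F: every rule checks out — keep
G: works as a sweetener, kosher-for-Passover, no dairy — keep
H: not usable as a sweetener; has coconut cream, so not tree-nut-free — out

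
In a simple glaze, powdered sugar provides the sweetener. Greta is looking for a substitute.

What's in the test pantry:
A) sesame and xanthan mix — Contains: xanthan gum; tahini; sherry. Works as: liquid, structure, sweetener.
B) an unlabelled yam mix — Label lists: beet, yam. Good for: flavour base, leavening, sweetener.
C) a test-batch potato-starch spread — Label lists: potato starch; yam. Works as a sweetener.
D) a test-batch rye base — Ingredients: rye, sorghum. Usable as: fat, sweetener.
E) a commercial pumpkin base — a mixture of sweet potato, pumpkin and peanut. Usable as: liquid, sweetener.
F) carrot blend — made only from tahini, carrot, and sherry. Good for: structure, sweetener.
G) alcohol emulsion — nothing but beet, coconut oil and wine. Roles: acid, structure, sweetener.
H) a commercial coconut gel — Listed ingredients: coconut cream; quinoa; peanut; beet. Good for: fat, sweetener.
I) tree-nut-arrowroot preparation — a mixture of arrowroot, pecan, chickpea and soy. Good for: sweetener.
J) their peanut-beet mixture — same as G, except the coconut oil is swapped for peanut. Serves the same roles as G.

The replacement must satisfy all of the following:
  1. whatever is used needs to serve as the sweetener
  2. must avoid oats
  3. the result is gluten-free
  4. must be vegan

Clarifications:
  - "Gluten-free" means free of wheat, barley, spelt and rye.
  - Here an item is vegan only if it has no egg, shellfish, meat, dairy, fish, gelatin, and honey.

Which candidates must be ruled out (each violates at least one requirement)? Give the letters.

D

A: every rule checks out — keep
B: every rule checks out — keep
C: vegan, no oats — valid
D: has rye, so not gluten-free — no
E: vegan, no oats — valid
F: every rule checks out — OK
G: only wine, coconut oil and beet; none excluded — valid
H: coconut cream and peanut etc. — none of it excluded — valid
I: soy and pecan etc. — none of it excluded — OK
J: only wine, peanut and beet; none excluded — keep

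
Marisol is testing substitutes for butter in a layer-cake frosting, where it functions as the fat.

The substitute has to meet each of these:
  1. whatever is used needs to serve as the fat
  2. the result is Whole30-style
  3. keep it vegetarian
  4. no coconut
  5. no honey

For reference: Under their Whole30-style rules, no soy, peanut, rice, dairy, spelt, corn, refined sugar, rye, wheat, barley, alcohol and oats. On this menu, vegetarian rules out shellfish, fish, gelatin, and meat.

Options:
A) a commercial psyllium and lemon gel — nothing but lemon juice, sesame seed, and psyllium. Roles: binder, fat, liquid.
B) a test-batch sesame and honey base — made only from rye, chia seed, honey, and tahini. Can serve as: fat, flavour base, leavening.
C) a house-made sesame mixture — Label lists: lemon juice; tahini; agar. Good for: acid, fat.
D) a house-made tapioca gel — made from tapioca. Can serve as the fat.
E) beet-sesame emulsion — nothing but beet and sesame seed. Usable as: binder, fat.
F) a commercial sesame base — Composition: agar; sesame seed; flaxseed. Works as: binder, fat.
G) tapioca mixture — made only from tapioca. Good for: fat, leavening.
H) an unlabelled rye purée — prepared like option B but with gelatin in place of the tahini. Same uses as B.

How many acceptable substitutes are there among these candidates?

6

A: nothing on the exclusion list — keep
B: has rye, so not Whole30-style; has honey, so not honey-free — no
C: only tahini, lemon juice and agar; none excluded — OK
D: no honey, Whole30-style — keep
E: only sesame seed and beet; none excluded — OK
F: only sesame seed, agar and flaxseed; none excluded — OK
G: every rule checks out — keep
H: has rye, so not Whole30-style; has gelatin, so not vegetarian (and 1 more) — reject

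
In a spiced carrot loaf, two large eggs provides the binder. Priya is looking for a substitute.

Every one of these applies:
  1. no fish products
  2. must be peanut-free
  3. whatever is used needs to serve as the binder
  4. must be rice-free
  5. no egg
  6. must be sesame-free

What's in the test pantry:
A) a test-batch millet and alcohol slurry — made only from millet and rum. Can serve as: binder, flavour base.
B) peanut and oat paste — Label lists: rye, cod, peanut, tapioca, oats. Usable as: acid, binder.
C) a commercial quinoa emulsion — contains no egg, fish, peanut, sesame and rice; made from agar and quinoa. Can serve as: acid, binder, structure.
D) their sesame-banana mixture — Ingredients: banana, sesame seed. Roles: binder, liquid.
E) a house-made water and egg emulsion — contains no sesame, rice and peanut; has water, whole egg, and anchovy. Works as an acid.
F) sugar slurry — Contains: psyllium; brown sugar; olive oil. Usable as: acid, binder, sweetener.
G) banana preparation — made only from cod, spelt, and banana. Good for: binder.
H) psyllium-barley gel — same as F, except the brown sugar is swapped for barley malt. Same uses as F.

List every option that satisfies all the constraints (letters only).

A, C, F, H

A: all constraints satisfied — keep
B: has peanut, so not peanut-free; has cod, so not fish-free — out
C: every rule checks out — valid
D: has sesame seed, so not sesame-free — reject
E: not usable as a binder; has whole egg, so not egg-free (and 1 more) — out
F: only brown sugar, olive oil, and psyllium; none excluded — OK
G: has cod, so not fish-free — no
H: every rule checks out — keep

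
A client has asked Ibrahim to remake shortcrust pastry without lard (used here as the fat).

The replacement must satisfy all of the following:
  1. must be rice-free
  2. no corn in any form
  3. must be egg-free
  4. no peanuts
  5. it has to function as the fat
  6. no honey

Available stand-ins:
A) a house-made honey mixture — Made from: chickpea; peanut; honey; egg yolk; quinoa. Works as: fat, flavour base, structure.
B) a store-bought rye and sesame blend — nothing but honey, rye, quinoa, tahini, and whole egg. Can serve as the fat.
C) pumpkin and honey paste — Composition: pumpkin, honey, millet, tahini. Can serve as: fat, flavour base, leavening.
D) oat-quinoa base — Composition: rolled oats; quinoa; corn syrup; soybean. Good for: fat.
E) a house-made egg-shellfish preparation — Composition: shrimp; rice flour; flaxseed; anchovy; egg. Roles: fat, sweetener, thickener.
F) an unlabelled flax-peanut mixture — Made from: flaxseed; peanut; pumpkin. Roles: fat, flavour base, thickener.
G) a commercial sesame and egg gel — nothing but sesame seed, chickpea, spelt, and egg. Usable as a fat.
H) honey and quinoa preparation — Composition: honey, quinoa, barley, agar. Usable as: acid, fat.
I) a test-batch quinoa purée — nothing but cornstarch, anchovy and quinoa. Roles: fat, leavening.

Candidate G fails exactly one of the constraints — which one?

usable as a fat: satisfied
peanut-free: satisfied
egg-free: has egg — fails
honey-free: satisfied
corn-free: satisfied
rice-free: satisfied

egg-free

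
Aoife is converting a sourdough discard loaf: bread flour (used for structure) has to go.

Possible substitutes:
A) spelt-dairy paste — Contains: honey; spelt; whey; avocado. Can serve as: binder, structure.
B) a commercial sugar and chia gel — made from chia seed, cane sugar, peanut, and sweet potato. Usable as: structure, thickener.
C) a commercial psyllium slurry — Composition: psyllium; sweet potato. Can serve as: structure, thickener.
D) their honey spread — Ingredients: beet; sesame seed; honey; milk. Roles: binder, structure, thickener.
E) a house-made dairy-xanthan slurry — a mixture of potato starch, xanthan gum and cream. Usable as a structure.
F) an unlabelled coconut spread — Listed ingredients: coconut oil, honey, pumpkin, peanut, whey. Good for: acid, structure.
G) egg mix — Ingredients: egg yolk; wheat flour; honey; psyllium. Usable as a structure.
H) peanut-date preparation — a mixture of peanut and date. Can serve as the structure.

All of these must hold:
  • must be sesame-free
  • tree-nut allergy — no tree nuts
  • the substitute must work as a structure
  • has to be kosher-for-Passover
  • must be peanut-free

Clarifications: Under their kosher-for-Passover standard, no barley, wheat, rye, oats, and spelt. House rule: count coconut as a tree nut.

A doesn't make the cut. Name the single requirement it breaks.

usable as a structure: satisfied
kosher-for-Passover: has spelt — fails
peanut-free: satisfied
sesame-free: satisfied
tree-nut-free: satisfied

kosher-for-Passover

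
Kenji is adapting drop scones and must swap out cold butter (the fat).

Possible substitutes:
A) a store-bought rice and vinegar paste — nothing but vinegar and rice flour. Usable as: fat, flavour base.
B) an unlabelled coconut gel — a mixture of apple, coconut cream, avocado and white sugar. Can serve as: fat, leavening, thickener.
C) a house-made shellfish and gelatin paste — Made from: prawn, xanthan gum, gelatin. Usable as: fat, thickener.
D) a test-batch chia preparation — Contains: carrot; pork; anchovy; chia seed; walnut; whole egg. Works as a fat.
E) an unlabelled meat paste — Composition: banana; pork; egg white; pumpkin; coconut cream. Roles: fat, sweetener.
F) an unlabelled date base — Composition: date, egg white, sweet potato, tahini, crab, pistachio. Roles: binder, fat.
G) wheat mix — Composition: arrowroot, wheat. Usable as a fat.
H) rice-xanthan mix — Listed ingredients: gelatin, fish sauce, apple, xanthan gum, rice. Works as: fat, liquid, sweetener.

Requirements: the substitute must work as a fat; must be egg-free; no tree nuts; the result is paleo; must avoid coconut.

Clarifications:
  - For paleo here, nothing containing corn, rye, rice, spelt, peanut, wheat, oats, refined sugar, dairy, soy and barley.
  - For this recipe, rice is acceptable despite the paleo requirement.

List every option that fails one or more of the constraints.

B, D, E, F, G

A: rice is permitted under the paleo carve-out; nothing else excluded — keep
B: has white sugar, so not paleo; has coconut cream, so not coconut-free — no
C: no tree nuts, no coconut — keep
D: has whole egg, so not egg-free; has walnut, so not tree-nut-free — no
E: has egg white, so not egg-free; has coconut cream, so not coconut-free — no
F: has egg white, so not egg-free; has pistachio, so not tree-nut-free — out
G: has wheat, so not paleo — out
H: rice is permitted under the paleo carve-out; nothing else excluded — valid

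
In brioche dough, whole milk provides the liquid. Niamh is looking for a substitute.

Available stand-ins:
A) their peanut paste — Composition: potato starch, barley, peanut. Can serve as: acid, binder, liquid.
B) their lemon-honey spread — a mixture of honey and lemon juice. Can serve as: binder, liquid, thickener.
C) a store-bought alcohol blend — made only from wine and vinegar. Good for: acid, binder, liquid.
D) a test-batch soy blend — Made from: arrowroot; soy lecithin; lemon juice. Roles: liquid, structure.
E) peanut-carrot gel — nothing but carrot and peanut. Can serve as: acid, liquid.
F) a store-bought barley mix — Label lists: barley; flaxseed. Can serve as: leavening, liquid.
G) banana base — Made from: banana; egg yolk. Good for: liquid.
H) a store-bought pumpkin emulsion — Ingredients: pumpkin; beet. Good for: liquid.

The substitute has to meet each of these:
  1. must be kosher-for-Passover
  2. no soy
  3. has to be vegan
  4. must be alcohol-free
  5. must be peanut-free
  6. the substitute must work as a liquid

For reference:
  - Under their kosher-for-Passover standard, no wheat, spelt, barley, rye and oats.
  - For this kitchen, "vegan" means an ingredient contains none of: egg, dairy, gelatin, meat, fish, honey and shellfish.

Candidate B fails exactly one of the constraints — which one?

vegan

usable as a liquid: satisfied
kosher-for-Passover: satisfied
vegan: has honey — fails
alcohol-free: satisfied
soy-free: satisfied
peanut-free: satisfied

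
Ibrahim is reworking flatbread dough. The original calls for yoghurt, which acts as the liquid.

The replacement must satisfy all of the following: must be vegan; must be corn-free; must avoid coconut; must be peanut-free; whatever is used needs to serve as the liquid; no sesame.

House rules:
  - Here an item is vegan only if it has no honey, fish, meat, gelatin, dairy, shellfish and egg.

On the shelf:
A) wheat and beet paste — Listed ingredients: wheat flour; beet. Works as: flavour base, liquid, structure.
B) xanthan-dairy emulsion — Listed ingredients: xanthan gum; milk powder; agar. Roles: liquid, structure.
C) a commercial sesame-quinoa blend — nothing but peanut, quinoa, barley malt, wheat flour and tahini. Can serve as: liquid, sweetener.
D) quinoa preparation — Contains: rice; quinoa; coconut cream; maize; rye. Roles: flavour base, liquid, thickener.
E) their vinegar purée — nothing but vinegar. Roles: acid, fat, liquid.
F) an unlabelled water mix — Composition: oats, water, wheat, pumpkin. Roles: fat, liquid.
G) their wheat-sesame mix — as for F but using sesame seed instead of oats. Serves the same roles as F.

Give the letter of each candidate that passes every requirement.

A, E, F

A: only wheat flour and beet; none excluded — OK
B: has milk powder, so not vegan — no
C: has peanut, so not peanut-free; has tahini, so not sesame-free — out
D: has maize, so not corn-free; has coconut cream, so not coconut-free — reject
E: every rule checks out — valid
F: oats and wheat etc. — none of it excluded — OK
G: has sesame seed, so not sesame-free — no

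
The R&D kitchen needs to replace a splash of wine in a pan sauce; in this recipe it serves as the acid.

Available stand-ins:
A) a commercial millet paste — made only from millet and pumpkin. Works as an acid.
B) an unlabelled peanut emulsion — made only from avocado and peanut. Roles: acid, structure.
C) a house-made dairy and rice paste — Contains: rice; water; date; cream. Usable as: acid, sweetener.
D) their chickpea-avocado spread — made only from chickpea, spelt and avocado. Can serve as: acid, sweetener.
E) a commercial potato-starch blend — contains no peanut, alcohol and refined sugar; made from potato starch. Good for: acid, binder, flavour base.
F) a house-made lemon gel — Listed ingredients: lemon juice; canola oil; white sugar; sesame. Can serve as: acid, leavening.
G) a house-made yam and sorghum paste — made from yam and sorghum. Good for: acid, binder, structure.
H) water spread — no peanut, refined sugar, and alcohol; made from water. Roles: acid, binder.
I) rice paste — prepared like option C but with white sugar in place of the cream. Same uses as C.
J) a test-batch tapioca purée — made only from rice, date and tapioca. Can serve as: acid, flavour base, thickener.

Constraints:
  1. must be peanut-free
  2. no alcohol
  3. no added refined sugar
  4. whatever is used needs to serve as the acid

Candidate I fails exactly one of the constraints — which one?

usable as an acid: satisfied
peanut-free: satisfied
no-added-sugar: has white sugar — fails
alcohol-free: satisfied

no-added-sugar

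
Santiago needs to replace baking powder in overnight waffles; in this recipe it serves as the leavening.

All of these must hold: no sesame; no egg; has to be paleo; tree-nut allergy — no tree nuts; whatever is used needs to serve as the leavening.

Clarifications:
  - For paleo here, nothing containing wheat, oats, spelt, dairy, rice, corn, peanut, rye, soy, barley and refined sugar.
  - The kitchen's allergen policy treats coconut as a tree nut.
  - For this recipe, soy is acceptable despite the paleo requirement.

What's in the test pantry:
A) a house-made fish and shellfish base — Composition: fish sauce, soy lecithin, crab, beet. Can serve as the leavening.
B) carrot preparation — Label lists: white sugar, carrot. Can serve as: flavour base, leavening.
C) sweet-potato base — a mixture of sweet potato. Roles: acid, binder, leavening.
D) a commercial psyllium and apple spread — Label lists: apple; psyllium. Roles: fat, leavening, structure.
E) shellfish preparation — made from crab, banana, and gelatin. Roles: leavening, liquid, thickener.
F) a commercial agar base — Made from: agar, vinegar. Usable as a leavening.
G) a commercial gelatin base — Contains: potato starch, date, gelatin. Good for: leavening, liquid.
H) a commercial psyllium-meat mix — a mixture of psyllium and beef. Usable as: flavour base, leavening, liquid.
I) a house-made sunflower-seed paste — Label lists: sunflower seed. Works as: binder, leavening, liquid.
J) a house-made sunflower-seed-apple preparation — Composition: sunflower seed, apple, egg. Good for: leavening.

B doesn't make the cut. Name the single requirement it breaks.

usable as a leavening: satisfied
paleo: has white sugar — fails
egg-free: satisfied
sesame-free: satisfied
tree-nut-free: satisfied

paleo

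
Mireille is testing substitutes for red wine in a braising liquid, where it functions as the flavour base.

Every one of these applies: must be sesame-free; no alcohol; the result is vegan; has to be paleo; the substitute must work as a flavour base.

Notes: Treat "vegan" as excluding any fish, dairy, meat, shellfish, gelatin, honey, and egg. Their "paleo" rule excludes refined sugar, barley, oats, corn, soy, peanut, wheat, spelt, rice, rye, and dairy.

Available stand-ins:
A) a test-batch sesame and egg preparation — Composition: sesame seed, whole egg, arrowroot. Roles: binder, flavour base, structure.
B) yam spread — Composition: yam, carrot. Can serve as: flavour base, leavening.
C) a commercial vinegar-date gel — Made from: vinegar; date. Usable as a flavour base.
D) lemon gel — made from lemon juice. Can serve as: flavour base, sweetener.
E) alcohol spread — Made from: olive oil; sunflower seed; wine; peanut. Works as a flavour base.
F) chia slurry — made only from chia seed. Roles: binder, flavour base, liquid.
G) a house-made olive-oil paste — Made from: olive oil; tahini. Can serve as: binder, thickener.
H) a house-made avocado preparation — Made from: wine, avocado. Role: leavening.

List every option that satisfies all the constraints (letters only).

B, C, D, F

A: has whole egg, so not vegan; has sesame seed, so not sesame-free — no
B: all constraints satisfied — valid
C: paleo, vegan — valid
D: all constraints satisfied — keep
E: has peanut, so not paleo; has wine, so not alcohol-free — out
F: only chia seed; none excluded — OK
G: not usable as a flavour base; has tahini, so not sesame-free — no
H: not usable as a flavour base; has wine, so not alcohol-free — no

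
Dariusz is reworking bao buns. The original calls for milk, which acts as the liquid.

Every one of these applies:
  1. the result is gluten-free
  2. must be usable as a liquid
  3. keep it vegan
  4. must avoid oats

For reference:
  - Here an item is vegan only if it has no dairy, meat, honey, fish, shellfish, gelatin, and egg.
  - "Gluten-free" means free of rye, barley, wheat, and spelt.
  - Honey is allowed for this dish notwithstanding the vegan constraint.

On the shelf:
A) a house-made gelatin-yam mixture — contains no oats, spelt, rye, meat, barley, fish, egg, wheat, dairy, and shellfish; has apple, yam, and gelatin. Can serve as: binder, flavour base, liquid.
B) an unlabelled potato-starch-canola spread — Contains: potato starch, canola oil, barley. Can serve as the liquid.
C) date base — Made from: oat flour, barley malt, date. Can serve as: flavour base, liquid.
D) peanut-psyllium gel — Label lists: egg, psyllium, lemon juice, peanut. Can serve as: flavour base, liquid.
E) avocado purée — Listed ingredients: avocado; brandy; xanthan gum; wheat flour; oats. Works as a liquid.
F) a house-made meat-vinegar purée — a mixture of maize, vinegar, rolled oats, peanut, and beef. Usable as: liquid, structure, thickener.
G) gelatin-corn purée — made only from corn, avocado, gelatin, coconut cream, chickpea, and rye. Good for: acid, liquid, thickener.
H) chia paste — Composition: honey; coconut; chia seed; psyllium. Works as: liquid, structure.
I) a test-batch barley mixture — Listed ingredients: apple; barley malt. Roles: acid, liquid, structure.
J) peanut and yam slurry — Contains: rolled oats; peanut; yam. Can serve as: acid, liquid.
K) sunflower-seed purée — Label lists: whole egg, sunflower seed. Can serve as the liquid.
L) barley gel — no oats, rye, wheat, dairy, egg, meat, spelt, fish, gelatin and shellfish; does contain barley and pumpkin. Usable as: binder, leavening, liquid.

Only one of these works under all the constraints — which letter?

A: has gelatin, so not vegan — no
B: has barley, so not gluten-free — no
C: has barley malt, so not gluten-free; has oat flour, so not oat-free — reject
D: has egg, so not vegan — out
E: has wheat flour, so not gluten-free; has oats, so not oat-free — reject
F: has beef, so not vegan; has rolled oats, so not oat-free — no
G: has gelatin, so not vegan; has rye, so not gluten-free — reject
H: honey is permitted under the vegan carve-out; nothing else excluded — OK
I: has barley malt, so not gluten-free — out
J: has rolled oats, so not oat-free — no
K: has whole egg, so not vegan — reject
L: has barley, so not gluten-free — reject

H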